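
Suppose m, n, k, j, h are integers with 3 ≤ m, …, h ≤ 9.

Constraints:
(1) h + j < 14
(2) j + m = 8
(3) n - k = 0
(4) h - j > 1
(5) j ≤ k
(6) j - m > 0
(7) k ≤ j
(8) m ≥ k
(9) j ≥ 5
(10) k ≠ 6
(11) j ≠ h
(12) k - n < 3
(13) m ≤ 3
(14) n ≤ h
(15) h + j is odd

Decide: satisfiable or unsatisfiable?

Unsatisfiable

From constraints 5 and 9: k ≥ j and j ≥ 5, so k ≥ 5. From constraints 8 and 13: k ≤ m and m ≤ 3, so k ≤ 3. But 3 < 5, so no value of k works.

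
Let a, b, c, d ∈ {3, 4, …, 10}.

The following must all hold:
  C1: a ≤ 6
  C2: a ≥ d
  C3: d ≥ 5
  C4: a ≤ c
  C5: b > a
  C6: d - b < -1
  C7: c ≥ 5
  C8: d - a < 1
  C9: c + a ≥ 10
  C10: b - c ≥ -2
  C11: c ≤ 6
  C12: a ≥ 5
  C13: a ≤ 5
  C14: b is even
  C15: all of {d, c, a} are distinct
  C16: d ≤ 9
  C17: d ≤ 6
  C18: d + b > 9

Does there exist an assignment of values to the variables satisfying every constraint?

Constraints 1, 3, 7, 11, 12, and 17 confine each of d, c, a to the 2 values {5, 6}.
Constraint 15 requires all 3 of them to be distinct, but only 2 values are available — impossible by the pigeonhole principle.

Unsatisfiable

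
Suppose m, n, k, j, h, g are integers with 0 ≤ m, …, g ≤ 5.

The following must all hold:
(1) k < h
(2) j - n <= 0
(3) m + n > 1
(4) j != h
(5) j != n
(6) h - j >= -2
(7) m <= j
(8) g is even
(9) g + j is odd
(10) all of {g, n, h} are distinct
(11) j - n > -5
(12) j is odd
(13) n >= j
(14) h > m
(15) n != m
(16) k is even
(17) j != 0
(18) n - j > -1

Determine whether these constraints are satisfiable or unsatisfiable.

Satisfiable

Try m = 0, n = 3, k = 0, j = 1, h = 2, g = 0.
Check constraint 2: j - n = -2; constraint 3: m + n = 3. The remaining constraints are straightforward to verify.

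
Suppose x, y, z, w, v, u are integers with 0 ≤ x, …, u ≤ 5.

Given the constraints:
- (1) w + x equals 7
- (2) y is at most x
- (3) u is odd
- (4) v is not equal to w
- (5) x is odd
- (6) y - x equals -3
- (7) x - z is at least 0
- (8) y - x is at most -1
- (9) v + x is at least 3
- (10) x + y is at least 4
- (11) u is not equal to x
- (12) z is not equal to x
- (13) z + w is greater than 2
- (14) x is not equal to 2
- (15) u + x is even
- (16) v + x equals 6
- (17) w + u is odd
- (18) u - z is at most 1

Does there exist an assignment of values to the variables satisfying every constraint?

One satisfying assignment is x = 5, y = 2, z = 3, w = 2, v = 1, u = 1.
For the less obvious constraints — constraint 1: w + x = 7; constraint 6: y - x = -3 — and the others hold by inspection.

Satisfiable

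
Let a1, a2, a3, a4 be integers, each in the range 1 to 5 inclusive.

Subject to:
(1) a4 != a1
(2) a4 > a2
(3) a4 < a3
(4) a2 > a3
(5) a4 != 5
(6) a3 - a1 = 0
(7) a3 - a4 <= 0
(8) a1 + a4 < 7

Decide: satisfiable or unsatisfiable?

Constraints 2, 3, and 4 give a2 < a4, a4 < a3, a3 < a2. Chaining: a2 < a4 < a3 < a2, which forces a2 < a2 — impossible.

Unsatisfiable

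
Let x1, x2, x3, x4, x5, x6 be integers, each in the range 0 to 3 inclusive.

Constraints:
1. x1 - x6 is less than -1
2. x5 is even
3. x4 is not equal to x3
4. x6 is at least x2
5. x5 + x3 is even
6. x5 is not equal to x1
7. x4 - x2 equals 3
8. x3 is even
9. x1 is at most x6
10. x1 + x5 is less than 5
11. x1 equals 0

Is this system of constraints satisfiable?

The assignment x1 = 0, x2 = 0, x3 = 0, x4 = 3, x5 = 2, x6 = 3 works:
  constraint 1 holds since x1 - x6 = -3.
  constraint 7 holds since x4 - x2 = 3.
The rest check out directly.

Satisfiable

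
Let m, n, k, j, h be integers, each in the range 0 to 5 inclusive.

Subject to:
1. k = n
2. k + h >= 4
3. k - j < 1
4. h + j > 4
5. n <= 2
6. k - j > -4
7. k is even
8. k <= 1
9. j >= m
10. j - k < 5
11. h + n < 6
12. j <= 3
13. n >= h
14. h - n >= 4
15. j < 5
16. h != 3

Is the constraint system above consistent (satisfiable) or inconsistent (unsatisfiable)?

From constraint 8: k ≤ 1. From constraints 5 and 13: h ≤ n ≤ 2. Hence k + h ≤ 3. But constraint 2 requires k + h ≥ 4, and 4 > 3. Contradiction.

Unsatisfiable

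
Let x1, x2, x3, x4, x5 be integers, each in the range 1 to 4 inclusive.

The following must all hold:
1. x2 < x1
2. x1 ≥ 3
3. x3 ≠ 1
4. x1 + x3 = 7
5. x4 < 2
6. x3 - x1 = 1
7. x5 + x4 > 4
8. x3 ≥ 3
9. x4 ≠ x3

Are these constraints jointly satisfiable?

Satisfiable

Setting (x1, x2, x3, x4, x5) = (3, 1, 4, 1, 4) satisfies everything: constraint 4: x1 + x3 = 7; constraint 6: x3 - x1 = 1; constraint 7: x5 + x4 = 5, and the others follow.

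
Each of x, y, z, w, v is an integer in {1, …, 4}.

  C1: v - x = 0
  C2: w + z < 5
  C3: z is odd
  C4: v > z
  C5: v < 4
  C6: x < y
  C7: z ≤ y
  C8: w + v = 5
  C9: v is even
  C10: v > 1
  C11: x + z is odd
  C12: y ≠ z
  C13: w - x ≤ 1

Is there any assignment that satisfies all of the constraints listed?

Take x = 2, y = 3, z = 1, w = 3, v = 2. Then constraint 1: v - x = 0; constraint 2: w + z = 4; constraint 8: w + v = 5, and every other listed constraint is also met.

Satisfiable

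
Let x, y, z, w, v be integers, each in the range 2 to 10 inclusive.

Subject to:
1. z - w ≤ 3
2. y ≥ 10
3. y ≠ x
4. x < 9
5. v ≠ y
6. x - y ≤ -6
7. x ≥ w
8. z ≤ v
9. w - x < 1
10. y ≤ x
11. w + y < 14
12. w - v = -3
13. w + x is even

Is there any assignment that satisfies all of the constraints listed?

Unsatisfiable

From constraints 2 and 10: x ≥ y and y ≥ 10, so x ≥ 10. From constraint 4: x ≤ 8. But 8 < 10, so no value of x works.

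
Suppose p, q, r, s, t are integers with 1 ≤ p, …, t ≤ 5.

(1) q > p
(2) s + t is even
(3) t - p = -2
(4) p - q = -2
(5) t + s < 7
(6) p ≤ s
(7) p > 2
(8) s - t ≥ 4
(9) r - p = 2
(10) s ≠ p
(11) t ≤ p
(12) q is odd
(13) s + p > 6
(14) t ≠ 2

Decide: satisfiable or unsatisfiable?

Take p = 3, q = 5, r = 5, s = 5, t = 1. Then constraint 3: t - p = -2; constraint 4: p - q = -2; constraint 5: t + s = 6, and every other listed constraint is also met.

Satisfiable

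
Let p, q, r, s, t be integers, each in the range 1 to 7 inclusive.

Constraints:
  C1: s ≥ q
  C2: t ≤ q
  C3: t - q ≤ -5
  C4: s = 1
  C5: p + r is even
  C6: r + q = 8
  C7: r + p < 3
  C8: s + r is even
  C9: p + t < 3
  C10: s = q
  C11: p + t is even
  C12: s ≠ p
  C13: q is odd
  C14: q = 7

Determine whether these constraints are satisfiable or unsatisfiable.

Unsatisfiable

Constraint 4 fixes s = 1 and constraint 14 fixes q = 7, but constraint 10 requires s = q. Since 1 ≠ 7, contradiction.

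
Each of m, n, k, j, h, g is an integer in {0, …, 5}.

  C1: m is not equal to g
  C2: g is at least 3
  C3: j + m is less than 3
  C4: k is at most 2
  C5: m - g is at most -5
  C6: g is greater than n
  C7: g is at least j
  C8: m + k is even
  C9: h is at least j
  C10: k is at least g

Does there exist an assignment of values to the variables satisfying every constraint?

From constraints 2 and 10: k ≥ g and g ≥ 3, so k ≥ 3. From constraint 4: k ≤ 2. But 2 < 3, so no value of k works.

Unsatisfiable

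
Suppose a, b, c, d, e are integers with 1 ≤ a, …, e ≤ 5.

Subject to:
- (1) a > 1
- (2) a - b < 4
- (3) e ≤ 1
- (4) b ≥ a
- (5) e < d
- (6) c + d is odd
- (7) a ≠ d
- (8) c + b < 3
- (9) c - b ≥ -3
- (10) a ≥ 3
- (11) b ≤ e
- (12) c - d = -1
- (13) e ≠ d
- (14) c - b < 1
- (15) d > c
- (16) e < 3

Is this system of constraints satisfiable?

From constraints 4 and 10: b ≥ a and a ≥ 3, so b ≥ 3. From constraints 3 and 11: b ≤ e and e ≤ 1, so b ≤ 1. But 1 < 3, so no value of b works.

Unsatisfiable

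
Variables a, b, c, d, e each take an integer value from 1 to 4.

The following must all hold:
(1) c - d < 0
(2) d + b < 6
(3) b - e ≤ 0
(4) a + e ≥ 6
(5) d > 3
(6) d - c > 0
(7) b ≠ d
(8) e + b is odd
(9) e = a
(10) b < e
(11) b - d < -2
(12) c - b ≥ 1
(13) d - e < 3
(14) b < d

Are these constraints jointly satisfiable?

Try a = 4, b = 1, c = 2, d = 4, e = 4.
Check constraint 1: c - d = -2; constraint 2: d + b = 5. The remaining constraints are straightforward to verify.

Satisfiable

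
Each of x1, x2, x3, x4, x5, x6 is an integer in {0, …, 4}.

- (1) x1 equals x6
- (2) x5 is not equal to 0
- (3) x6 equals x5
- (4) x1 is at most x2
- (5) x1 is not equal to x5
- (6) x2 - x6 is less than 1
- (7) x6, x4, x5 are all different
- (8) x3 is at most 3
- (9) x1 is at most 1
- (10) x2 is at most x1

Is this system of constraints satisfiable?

Unsatisfiable

From constraints 1 and 3, x1 = x6 = x5, so x1 = x5. But constraint 5 says x1 ≠ x5. Contradiction.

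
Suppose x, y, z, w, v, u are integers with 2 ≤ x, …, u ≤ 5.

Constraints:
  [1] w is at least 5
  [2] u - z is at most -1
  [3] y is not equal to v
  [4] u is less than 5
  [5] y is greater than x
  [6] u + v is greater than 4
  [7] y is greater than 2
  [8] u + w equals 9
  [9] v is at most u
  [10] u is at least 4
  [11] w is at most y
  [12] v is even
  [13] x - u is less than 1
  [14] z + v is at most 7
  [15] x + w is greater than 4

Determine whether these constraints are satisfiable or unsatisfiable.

Satisfiable

The assignment x = 2, y = 5, z = 5, w = 5, v = 2, u = 4 works:
  constraint 2 holds since u - z = -1.
  constraint 6 holds since u + v = 6.
  constraint 8 holds since u + w = 9.
The rest check out directly.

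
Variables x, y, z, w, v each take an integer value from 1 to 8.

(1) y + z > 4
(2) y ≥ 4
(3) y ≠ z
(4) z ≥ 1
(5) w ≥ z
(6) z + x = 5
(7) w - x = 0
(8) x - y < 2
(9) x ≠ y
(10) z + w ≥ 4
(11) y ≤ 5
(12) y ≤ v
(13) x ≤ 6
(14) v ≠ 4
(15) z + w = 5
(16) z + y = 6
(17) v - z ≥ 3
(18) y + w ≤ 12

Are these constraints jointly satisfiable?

Setting (x, y, z, w, v) = (4, 5, 1, 4, 6) satisfies everything: constraint 1: y + z = 6; constraint 6: z + x = 5; constraint 7: w - x = 0, and the others follow.

Satisfiable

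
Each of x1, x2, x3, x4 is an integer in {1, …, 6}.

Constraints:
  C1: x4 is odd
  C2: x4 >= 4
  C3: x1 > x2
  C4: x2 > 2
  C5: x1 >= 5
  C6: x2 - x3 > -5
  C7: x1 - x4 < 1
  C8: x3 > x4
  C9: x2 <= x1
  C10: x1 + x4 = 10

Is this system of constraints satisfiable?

Try x1 = 5, x2 = 3, x3 = 6, x4 = 5.
Check constraint 6: x2 - x3 = -3; constraint 7: x1 - x4 = 0. The remaining constraints are straightforward to verify.

Satisfiable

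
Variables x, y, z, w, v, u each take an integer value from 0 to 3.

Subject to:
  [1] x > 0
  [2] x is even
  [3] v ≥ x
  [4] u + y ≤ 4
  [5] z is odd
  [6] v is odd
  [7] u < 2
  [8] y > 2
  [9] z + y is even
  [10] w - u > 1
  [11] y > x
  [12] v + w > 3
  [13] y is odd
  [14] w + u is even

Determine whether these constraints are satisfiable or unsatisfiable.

Satisfiable

Try x = 2, y = 3, z = 3, w = 2, v = 3, u = 0.
Check constraint 4: u + y = 3; constraint 10: w - u = 2. The remaining constraints are straightforward to verify.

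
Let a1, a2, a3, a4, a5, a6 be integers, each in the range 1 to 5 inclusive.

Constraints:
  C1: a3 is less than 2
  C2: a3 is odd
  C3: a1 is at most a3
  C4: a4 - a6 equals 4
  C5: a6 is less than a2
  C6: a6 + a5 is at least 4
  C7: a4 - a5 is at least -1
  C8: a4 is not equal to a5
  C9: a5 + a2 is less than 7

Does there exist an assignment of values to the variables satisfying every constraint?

Try a1 = 1, a2 = 2, a3 = 1, a4 = 5, a5 = 3, a6 = 1.
Check constraint 4: a4 - a6 = 4; constraint 6: a6 + a5 = 4. The remaining constraints are straightforward to verify.

Satisfiable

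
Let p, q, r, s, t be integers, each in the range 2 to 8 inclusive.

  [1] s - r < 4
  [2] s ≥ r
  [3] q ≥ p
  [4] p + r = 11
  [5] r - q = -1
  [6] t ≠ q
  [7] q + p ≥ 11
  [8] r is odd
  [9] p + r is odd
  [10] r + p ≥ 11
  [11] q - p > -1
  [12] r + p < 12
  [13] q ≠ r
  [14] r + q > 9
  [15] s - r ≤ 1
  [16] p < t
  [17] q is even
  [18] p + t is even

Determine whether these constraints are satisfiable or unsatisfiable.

Try p = 6, q = 6, r = 5, s = 6, t = 8.
Check constraint 1: s - r = 1; constraint 4: p + r = 11. The remaining constraints are straightforward to verify.

Satisfiable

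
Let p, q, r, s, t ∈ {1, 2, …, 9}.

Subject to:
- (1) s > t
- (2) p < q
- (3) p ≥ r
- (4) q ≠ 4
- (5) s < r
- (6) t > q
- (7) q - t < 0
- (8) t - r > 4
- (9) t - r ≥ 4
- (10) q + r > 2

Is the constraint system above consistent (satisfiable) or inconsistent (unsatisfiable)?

Constraints 1, 2, 3, 5, and 7 give q < t, t < s, s < r, r ≤ p, p < q. Chaining: q < t < s < r ≤ p < q, which forces q < q — impossible.

Unsatisfiable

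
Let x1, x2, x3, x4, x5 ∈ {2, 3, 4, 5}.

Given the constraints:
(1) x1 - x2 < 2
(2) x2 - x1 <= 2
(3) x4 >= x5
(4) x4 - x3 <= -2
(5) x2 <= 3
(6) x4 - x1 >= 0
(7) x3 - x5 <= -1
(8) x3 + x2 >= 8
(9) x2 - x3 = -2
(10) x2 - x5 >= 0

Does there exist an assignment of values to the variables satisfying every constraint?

Constraints 2, 4, 6, 7, and 10 give x3 − x4 ≥ 2, x4 − x1 ≥ 0, x1 − x2 ≥ -2, x2 − x5 ≥ 0, x5 − x3 ≥ 1.
Adding all 5 inequalities: the left sides telescope to 0, and the right sides sum to 2 + 0 + (-2) + 0 + 1 = 1. So 0 ≥ 1, which is false.

Unsatisfiable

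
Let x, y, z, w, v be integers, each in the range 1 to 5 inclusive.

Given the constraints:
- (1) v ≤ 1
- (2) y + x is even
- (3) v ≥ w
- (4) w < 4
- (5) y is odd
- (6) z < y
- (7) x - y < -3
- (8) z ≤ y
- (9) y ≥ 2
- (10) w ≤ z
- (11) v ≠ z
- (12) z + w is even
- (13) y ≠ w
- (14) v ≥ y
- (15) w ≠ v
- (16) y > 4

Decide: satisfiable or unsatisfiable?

From constraint 16: y ≥ 5. From constraints 1 and 14: y ≤ v and v ≤ 1, so y ≤ 1. But 1 < 5, so no value of y works.

Unsatisfiable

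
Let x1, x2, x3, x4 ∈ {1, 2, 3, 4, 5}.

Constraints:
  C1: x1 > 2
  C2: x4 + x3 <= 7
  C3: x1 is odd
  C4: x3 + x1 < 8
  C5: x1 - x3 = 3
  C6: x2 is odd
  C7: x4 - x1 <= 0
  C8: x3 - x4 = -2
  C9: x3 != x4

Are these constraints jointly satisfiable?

One satisfying assignment is x1 = 5, x2 = 1, x3 = 2, x4 = 4.
For the less obvious constraints — constraint 2: x4 + x3 = 6; constraint 4: x3 + x1 = 7; constraint 5: x1 - x3 = 3 — and the others hold by inspection.

Satisfiable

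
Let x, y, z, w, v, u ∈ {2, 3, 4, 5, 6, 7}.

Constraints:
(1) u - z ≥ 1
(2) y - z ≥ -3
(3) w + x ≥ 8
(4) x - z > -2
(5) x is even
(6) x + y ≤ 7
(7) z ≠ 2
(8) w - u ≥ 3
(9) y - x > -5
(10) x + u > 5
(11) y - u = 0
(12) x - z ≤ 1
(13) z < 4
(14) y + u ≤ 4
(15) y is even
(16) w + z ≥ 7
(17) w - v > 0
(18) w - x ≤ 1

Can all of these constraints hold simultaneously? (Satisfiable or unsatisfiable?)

Unsatisfiable

Constraints 1, 8, 12, and 18 give z − x ≥ -1, x − w ≥ -1, w − u ≥ 3, u − z ≥ 1.
Adding all 4 inequalities: the left sides telescope to 0, and the right sides sum to (-1) + (-1) + 3 + 1 = 2. So 0 ≥ 2, which is false.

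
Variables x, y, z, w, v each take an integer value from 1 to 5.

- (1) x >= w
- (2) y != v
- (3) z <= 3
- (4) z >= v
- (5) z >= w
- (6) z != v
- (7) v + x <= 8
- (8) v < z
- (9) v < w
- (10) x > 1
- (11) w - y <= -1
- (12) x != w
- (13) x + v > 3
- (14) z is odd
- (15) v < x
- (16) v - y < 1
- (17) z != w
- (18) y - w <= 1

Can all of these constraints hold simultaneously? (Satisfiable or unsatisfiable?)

Try x = 5, y = 3, z = 3, w = 2, v = 1.
Check constraint 7: v + x = 6; constraint 11: w - y = -1. The remaining constraints are straightforward to verify.

Satisfiable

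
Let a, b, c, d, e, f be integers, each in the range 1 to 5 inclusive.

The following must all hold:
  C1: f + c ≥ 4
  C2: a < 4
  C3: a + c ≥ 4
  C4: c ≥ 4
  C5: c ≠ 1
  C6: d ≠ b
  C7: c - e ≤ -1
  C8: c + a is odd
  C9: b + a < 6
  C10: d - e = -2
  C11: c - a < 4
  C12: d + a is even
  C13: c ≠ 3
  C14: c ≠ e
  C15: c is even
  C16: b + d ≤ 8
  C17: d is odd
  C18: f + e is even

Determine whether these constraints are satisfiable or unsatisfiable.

Satisfiable

Try a = 1, b = 2, c = 4, d = 3, e = 5, f = 3.
Check constraint 1: f + c = 7; constraint 3: a + c = 5. The remaining constraints are straightforward to verify.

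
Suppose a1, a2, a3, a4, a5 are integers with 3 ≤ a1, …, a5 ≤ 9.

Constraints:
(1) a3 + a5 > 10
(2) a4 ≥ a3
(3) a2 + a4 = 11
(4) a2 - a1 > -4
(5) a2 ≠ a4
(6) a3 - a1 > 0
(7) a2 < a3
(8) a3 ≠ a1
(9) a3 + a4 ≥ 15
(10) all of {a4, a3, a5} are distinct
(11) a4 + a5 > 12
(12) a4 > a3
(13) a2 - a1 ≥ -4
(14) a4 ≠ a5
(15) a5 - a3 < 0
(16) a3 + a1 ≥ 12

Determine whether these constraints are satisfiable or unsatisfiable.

Satisfiable

Take a1 = 5, a2 = 3, a3 = 7, a4 = 8, a5 = 5. Then constraint 1: a3 + a5 = 12; constraint 3: a2 + a4 = 11; constraint 4: a2 - a1 = -2, and every other listed constraint is also met.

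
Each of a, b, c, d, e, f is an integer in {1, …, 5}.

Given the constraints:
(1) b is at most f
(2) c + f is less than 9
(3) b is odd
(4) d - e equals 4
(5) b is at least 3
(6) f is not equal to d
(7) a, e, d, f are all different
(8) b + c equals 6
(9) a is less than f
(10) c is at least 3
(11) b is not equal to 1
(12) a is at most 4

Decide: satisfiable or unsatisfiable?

Satisfiable

Setting (a, b, c, d, e, f) = (3, 3, 3, 5, 1, 4) satisfies everything: constraint 2: c + f = 7; constraint 4: d - e = 4; constraint 8: b + c = 6, and the others follow.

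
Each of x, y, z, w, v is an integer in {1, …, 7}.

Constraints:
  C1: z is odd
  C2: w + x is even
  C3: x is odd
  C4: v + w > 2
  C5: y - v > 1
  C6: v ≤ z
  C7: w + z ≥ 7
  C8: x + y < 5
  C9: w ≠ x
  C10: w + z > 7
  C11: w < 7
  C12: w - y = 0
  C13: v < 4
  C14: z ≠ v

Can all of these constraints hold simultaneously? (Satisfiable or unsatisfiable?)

Satisfiable

One satisfying assignment is x = 1, y = 3, z = 5, w = 3, v = 1.
For the less obvious constraints — constraint 4: v + w = 4; constraint 5: y - v = 2 — and the others hold by inspection.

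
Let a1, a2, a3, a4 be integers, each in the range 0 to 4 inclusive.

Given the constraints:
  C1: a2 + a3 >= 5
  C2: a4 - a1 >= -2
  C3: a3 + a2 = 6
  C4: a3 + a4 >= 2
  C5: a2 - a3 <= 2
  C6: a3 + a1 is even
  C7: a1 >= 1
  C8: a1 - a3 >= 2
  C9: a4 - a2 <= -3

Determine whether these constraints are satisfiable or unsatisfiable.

Constraints 2, 5, 8, and 9 give a1 − a3 ≥ 2, a3 − a2 ≥ -2, a2 − a4 ≥ 3, a4 − a1 ≥ -2.
Adding all 4 inequalities: the left sides telescope to 0, and the right sides sum to 2 + (-2) + 3 + (-2) = 1. So 0 ≥ 1, which is false.

Unsatisfiable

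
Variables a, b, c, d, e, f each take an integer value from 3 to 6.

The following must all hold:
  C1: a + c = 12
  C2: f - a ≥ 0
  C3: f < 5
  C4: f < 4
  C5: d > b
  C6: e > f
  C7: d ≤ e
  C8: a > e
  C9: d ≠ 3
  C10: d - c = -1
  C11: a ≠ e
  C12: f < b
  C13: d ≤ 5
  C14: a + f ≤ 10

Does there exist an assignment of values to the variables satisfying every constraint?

Unsatisfiable

Constraints 2, 5, 7, 8, and 12 give a ≤ f, f < b, b < d, d ≤ e, e < a. Chaining: a ≤ f < b < d ≤ e < a, which forces a < a — impossible.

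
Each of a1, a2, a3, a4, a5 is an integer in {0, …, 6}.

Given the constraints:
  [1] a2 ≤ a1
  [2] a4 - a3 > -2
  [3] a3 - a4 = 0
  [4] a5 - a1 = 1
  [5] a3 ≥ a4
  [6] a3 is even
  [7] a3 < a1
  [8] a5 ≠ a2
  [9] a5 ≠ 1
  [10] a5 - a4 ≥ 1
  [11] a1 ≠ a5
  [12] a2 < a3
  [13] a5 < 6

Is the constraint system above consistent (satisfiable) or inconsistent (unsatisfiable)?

Satisfiable

Setting (a1, a2, a3, a4, a5) = (3, 1, 2, 2, 4) satisfies everything: constraint 2: a4 - a3 = 0; constraint 3: a3 - a4 = 0; constraint 4: a5 - a1 = 1, and the others follow.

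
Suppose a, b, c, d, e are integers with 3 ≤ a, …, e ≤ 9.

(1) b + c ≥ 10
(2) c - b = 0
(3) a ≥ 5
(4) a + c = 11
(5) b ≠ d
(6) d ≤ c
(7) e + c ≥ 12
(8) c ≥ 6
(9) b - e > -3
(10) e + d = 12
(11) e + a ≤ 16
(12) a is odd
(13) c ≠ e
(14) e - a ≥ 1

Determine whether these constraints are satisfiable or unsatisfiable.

Try a = 5, b = 6, c = 6, d = 4, e = 8.
Check constraint 1: b + c = 12; constraint 2: c - b = 0; constraint 4: a + c = 11. The remaining constraints are straightforward to verify.

Satisfiable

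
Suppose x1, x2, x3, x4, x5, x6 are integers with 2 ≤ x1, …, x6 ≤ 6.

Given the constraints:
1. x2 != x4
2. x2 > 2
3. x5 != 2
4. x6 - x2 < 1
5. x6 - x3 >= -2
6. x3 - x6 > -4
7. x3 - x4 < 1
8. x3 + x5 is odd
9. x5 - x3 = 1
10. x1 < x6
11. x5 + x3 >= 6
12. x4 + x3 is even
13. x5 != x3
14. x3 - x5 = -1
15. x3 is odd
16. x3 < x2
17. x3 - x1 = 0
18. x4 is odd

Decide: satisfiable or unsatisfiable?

The assignment x1 = 3, x2 = 4, x3 = 3, x4 = 3, x5 = 4, x6 = 4 works:
  constraint 4 holds since x6 - x2 = 0.
  constraint 5 holds since x6 - x3 = 1.
  constraint 6 holds since x3 - x6 = -1.
The rest check out directly.

Satisfiable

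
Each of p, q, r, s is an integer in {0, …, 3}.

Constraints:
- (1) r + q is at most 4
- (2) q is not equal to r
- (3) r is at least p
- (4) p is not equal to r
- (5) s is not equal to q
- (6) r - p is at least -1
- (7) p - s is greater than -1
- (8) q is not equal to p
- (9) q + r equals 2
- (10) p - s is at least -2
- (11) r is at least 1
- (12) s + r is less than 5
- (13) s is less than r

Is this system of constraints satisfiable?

Try p = 1, q = 0, r = 2, s = 1.
Check constraint 1: r + q = 2; constraint 6: r - p = 1; constraint 7: p - s = 0. The remaining constraints are straightforward to verify.

Satisfiable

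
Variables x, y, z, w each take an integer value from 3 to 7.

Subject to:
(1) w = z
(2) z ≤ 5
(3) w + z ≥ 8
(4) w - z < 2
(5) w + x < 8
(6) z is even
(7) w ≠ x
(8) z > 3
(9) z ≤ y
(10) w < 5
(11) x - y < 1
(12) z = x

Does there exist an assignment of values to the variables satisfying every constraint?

From constraints 1 and 12, w = z = x, so w = x. But constraint 7 says w ≠ x. Contradiction.

Unsatisfiable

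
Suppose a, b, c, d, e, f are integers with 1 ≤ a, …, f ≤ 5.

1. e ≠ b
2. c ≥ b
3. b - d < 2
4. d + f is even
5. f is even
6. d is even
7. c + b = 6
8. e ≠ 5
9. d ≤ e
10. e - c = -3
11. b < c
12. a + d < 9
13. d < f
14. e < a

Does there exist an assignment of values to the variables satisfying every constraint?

Try a = 4, b = 1, c = 5, d = 2, e = 2, f = 4.
Check constraint 3: b - d = -1; constraint 7: c + b = 6; constraint 10: e - c = -3. The remaining constraints are straightforward to verify.

Satisfiable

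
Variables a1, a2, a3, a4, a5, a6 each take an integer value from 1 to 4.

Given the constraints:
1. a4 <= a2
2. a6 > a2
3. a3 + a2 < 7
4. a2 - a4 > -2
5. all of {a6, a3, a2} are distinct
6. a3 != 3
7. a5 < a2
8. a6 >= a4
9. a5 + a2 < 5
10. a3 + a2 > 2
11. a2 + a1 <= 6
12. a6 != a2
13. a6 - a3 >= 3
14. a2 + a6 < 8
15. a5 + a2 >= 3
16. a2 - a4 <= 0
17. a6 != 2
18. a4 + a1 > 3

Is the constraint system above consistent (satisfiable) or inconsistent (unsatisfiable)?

Satisfiable

Setting (a1, a2, a3, a4, a5, a6) = (1, 3, 1, 3, 1, 4) satisfies everything: constraint 3: a3 + a2 = 4; constraint 4: a2 - a4 = 0, and the others follow.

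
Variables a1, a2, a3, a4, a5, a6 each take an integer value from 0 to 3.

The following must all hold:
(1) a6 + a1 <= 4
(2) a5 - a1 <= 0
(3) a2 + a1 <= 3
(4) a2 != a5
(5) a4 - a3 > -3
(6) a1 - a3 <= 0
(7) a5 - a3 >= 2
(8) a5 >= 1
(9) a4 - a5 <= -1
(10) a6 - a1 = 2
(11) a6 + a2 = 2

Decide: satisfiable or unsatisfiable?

Constraints 2, 6, and 7 give a5 − a3 ≥ 2, a3 − a1 ≥ 0, a1 − a5 ≥ 0.
Adding all 3 inequalities: the left sides telescope to 0, and the right sides sum to 2 + 0 + 0 = 2. So 0 ≥ 2, which is false.

Unsatisfiable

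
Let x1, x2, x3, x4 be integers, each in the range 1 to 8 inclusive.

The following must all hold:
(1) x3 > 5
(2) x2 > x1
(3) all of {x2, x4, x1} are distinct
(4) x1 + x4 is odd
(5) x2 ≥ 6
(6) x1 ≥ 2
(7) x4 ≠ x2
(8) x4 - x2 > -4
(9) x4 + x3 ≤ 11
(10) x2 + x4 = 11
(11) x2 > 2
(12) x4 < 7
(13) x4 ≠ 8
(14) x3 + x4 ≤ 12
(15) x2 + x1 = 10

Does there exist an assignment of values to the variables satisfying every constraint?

Take x1 = 3, x2 = 7, x3 = 7, x4 = 4. Then constraint 8: x4 - x2 = -3; constraint 9: x4 + x3 = 11; constraint 10: x2 + x4 = 11, and every other listed constraint is also met.

Satisfiable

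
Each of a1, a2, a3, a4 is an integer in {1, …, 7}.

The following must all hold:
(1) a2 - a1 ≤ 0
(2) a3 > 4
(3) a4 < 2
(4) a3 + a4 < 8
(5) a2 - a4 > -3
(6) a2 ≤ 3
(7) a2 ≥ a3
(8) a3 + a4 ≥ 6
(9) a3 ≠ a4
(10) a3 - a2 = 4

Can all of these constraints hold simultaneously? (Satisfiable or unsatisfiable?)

Unsatisfiable

From constraint 2: a3 ≥ 5. From constraints 6 and 7: a3 ≤ a2 and a2 ≤ 3, so a3 ≤ 3. But 3 < 5, so no value of a3 works.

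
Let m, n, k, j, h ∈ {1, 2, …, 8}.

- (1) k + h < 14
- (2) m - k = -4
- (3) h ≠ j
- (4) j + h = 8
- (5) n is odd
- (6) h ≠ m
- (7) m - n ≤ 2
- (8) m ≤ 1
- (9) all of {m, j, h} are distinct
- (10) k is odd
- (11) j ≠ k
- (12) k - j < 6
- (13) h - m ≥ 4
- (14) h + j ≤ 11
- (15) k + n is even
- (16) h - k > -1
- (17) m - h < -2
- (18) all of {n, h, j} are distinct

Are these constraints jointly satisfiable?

Satisfiable

Take m = 1, n = 1, k = 5, j = 2, h = 6. Then constraint 1: k + h = 11; constraint 2: m - k = -4, and every other listed constraint is also met.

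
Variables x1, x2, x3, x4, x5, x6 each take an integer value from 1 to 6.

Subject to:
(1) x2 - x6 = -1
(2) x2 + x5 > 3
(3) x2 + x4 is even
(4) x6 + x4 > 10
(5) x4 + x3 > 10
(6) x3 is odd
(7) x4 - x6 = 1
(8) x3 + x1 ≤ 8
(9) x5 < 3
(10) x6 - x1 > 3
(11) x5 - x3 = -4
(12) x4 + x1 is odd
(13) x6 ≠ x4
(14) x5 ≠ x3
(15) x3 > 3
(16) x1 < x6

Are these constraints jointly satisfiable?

Try x1 = 1, x2 = 4, x3 = 5, x4 = 6, x5 = 1, x6 = 5.
Check constraint 1: x2 - x6 = -1; constraint 2: x2 + x5 = 5. The remaining constraints are straightforward to verify.

Satisfiable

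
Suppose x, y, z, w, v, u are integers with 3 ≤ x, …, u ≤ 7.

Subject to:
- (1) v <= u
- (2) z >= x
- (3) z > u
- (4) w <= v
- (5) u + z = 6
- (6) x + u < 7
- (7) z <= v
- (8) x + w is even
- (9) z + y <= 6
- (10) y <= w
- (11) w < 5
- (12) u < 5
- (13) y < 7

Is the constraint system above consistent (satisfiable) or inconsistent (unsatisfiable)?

Constraints 1, 3, and 7 give z ≤ v, v ≤ u, u < z. Chaining: z ≤ v ≤ u < z, which forces z < z — impossible.

Unsatisfiable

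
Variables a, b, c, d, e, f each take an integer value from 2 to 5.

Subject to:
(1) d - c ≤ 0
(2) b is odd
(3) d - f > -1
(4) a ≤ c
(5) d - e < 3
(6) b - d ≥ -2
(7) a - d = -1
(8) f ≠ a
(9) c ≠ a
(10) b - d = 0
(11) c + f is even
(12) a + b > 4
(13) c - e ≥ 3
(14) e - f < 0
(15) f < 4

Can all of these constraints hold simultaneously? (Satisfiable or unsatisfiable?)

Satisfiable

One satisfying assignment is a = 2, b = 3, c = 5, d = 3, e = 2, f = 3.
For the less obvious constraints — constraint 1: d - c = -2; constraint 3: d - f = 0 — and the others hold by inspection.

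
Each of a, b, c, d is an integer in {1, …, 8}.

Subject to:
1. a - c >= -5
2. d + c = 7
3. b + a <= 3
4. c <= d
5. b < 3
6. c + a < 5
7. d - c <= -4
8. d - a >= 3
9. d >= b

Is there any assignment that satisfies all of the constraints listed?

Constraints 1, 7, and 8 give c − d ≥ 4, d − a ≥ 3, a − c ≥ -5.
Adding all 3 inequalities: the left sides telescope to 0, and the right sides sum to 4 + 3 + (-5) = 2. So 0 ≥ 2, which is false.

Unsatisfiable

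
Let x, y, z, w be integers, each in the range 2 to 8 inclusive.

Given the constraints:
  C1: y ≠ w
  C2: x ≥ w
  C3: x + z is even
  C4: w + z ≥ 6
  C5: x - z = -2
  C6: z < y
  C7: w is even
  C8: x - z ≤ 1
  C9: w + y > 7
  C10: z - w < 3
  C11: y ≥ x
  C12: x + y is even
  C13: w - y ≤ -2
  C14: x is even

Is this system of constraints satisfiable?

Satisfiable

Try x = 2, y = 6, z = 4, w = 2.
Check constraint 4: w + z = 6; constraint 5: x - z = -2. The remaining constraints are straightforward to verify.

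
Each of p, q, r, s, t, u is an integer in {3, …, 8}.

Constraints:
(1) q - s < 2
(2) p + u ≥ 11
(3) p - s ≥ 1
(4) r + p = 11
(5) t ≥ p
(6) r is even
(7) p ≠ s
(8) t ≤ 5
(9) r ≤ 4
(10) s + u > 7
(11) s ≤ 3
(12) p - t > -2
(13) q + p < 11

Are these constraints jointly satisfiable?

Unsatisfiable

From constraint 9: r ≤ 4. From constraints 5 and 8: p ≤ t ≤ 5. Hence r + p ≤ 9. But constraint 4 requires r + p = 11, and 11 > 9. Contradiction.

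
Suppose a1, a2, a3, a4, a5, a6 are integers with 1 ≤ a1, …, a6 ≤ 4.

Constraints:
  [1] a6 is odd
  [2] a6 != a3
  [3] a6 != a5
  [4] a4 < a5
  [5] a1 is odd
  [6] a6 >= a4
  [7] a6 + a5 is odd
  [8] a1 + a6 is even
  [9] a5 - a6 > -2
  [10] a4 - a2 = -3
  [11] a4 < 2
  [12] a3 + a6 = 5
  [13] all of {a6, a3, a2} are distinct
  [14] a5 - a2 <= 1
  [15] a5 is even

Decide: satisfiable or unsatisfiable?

Try a1 = 1, a2 = 4, a3 = 2, a4 = 1, a5 = 4, a6 = 3.
Check constraint 9: a5 - a6 = 1; constraint 10: a4 - a2 = -3; constraint 12: a3 + a6 = 5. The remaining constraints are straightforward to verify.

Satisfiable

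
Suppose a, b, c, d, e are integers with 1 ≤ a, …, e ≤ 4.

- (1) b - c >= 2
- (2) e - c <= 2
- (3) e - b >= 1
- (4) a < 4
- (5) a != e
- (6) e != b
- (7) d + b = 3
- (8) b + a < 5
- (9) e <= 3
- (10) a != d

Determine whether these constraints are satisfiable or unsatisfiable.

Unsatisfiable

Constraints 1, 2, and 3 give c − e ≥ -2, e − b ≥ 1, b − c ≥ 2.
Adding all 3 inequalities: the left sides telescope to 0, and the right sides sum to (-2) + 1 + 2 = 1. So 0 ≥ 1, which is false.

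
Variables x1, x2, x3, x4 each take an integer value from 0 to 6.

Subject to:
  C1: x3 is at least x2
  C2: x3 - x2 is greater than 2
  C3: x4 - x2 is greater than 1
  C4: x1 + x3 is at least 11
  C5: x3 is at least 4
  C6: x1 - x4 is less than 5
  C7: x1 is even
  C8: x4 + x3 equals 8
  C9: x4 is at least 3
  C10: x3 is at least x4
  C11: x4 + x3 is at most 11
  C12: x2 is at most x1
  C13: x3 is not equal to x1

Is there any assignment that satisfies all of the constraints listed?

Satisfiable

Try x1 = 6, x2 = 1, x3 = 5, x4 = 3.
Check constraint 2: x3 - x2 = 4; constraint 3: x4 - x2 = 2; constraint 4: x1 + x3 = 11. The remaining constraints are straightforward to verify.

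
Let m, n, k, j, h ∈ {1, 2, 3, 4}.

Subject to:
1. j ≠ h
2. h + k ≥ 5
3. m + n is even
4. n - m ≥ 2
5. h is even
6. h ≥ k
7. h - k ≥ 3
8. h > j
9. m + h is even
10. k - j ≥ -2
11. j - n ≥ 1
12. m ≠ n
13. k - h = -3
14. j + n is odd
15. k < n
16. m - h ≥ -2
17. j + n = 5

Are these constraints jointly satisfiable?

Constraints 4, 7, 10, 11, and 16 give k − j ≥ -2, j − n ≥ 1, n − m ≥ 2, m − h ≥ -2, h − k ≥ 3.
Adding all 5 inequalities: the left sides telescope to 0, and the right sides sum to (-2) + 1 + 2 + (-2) + 3 = 2. So 0 ≥ 2, which is false.

Unsatisfiable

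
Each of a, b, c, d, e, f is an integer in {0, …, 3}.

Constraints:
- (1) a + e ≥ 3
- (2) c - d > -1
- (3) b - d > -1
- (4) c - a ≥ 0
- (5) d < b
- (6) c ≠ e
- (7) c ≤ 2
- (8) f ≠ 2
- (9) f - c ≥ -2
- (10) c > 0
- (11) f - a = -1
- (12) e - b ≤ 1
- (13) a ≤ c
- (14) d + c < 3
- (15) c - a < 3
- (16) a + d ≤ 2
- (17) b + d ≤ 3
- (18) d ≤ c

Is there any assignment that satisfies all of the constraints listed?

Satisfiable

One satisfying assignment is a = 1, b = 2, c = 2, d = 0, e = 3, f = 0.
For the less obvious constraints — constraint 1: a + e = 4; constraint 2: c - d = 2; constraint 3: b - d = 2 — and the others hold by inspection.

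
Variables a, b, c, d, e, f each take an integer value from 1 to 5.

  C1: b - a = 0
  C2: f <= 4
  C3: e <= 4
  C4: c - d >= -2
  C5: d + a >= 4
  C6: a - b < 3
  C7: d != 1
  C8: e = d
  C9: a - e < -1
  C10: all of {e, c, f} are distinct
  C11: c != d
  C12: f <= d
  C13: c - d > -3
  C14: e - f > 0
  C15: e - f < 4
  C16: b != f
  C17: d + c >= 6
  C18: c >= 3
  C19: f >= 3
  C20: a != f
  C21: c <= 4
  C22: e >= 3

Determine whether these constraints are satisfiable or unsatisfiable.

Unsatisfiable

Constraints 2, 3, 18, 19, 21, and 22 confine each of e, c, f to the 2 values {3, 4}.
Constraint 10 requires all 3 of them to be distinct, but only 2 values are available — impossible by the pigeonhole principle.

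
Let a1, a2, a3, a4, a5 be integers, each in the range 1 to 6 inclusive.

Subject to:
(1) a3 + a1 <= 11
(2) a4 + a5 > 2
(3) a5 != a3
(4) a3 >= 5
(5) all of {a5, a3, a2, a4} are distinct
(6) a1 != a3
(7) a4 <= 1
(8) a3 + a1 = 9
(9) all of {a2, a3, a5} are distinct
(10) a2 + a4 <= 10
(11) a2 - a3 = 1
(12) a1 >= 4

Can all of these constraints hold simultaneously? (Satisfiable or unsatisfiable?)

Satisfiable

The assignment a1 = 4, a2 = 6, a3 = 5, a4 = 1, a5 = 2 works:
  constraint 1 holds since a3 + a1 = 9.
  constraint 2 holds since a4 + a5 = 3.
  constraint 8 holds since a3 + a1 = 9.
The rest check out directly.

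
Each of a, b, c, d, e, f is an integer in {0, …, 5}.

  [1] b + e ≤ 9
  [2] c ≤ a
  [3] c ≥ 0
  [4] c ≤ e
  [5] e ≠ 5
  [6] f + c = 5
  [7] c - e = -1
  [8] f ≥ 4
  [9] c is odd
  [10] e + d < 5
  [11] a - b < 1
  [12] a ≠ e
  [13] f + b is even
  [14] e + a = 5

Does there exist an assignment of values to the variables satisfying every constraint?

Setting (a, b, c, d, e, f) = (3, 4, 1, 1, 2, 4) satisfies everything: constraint 1: b + e = 6; constraint 6: f + c = 5, and the others follow.

Satisfiable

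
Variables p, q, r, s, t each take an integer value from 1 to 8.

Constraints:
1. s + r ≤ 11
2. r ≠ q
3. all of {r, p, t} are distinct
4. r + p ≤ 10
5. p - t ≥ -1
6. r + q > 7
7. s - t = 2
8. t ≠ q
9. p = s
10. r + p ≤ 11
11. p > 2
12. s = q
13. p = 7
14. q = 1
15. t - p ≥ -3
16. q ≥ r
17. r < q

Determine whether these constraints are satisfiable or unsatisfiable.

Unsatisfiable

Constraint 13 fixes p = 7 and constraint 14 fixes q = 1. Constraints 9 and 12 give p = s = q, so p = q. But 7 ≠ 1 — contradiction.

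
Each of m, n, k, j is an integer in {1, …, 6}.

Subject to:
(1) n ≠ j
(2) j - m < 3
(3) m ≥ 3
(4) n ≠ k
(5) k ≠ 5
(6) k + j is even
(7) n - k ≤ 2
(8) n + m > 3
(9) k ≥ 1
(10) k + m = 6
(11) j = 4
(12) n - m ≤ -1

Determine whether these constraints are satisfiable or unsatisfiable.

Satisfiable

The assignment m = 4, n = 1, k = 2, j = 4 works:
  constraint 2 holds since j - m = 0.
  constraint 7 holds since n - k = -1.
  constraint 8 holds since n + m = 5.
The rest check out directly.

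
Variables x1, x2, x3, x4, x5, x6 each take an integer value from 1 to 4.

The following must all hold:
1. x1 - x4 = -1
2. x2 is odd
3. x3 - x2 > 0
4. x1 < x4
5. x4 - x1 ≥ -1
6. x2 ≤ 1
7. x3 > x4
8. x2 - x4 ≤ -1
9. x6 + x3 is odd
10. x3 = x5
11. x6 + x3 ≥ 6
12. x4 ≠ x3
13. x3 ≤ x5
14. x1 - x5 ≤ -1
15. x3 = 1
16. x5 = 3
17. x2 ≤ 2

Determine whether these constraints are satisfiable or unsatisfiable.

Unsatisfiable

Constraint 15 fixes x3 = 1 and constraint 16 fixes x5 = 3, but constraint 10 requires x3 = x5. Since 1 ≠ 3, contradiction.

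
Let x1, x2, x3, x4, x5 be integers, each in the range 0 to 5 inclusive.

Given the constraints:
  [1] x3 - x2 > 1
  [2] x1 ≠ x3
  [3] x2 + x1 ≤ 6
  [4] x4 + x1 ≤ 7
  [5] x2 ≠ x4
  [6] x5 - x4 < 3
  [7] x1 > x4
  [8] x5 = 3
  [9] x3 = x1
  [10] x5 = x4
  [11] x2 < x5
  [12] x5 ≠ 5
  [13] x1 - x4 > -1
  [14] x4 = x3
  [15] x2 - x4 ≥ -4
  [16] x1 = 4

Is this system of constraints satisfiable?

Constraint 8 fixes x5 = 3 and constraint 16 fixes x1 = 4. Constraints 9, 10, and 14 give x5 = x4 = x3 = x1, so x5 = x1. But 3 ≠ 4 — contradiction.

Unsatisfiable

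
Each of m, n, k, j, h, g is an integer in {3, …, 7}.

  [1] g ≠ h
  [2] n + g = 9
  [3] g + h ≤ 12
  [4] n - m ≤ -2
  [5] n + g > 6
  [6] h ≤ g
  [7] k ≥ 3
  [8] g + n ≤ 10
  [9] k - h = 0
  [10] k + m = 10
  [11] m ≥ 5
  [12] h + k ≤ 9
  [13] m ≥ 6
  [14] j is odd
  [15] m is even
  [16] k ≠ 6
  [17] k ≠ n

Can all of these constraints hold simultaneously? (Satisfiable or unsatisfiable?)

Satisfiable

Setting (m, n, k, j, h, g) = (6, 3, 4, 3, 4, 6) satisfies everything: constraint 2: n + g = 9; constraint 3: g + h = 10, and the others follow.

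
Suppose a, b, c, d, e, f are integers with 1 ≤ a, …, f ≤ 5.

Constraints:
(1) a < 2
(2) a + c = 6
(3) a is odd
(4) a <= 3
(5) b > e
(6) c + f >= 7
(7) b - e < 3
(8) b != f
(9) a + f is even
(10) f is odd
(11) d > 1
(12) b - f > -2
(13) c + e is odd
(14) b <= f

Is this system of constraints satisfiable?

Take a = 1, b = 4, c = 5, d = 5, e = 2, f = 5. Then constraint 2: a + c = 6; constraint 6: c + f = 10; constraint 7: b - e = 2, and every other listed constraint is also met.

Satisfiable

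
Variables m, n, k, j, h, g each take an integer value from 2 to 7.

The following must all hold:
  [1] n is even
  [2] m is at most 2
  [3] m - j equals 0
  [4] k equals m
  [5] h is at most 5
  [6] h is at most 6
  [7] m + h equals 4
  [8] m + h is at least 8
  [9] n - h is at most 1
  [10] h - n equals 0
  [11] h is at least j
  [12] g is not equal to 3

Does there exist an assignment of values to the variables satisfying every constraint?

From constraint 2: m ≤ 2. From constraint 5: h ≤ 5. Hence m + h ≤ 7. But constraint 8 requires m + h ≥ 8, and 8 > 7. Contradiction.

Unsatisfiable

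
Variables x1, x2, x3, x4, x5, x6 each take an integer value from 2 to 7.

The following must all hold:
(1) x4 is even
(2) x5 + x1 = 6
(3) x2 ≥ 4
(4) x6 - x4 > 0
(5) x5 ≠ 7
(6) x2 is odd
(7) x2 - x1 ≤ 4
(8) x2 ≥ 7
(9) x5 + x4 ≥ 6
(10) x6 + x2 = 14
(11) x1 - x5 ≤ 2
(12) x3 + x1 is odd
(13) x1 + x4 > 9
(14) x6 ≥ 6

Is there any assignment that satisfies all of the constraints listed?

The assignment x1 = 4, x2 = 7, x3 = 5, x4 = 6, x5 = 2, x6 = 7 works:
  constraint 2 holds since x5 + x1 = 6.
  constraint 4 holds since x6 - x4 = 1.
  constraint 7 holds since x2 - x1 = 3.
The rest check out directly.

Satisfiable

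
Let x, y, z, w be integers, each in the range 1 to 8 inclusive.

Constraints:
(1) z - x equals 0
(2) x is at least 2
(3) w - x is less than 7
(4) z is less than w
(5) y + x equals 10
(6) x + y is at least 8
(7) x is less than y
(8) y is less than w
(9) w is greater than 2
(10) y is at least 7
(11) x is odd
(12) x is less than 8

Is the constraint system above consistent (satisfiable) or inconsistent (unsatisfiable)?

Satisfiable

The assignment x = 3, y = 7, z = 3, w = 8 works:
  constraint 1 holds since z - x = 0.
  constraint 3 holds since w - x = 5.
  constraint 5 holds since y + x = 10.
The rest check out directly.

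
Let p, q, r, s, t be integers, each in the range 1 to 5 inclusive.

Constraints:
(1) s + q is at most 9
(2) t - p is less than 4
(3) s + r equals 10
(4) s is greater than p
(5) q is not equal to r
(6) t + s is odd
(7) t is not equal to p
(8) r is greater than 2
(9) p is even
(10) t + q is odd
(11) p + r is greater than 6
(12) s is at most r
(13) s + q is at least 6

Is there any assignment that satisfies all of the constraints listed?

Take p = 2, q = 1, r = 5, s = 5, t = 4. Then constraint 1: s + q = 6; constraint 2: t - p = 2, and every other listed constraint is also met.

Satisfiable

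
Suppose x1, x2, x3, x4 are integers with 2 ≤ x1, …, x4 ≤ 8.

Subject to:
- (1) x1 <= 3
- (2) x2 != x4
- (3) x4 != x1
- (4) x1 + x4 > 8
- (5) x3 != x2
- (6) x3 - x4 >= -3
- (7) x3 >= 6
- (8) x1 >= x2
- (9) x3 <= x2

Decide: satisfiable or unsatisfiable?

Unsatisfiable

From constraints 7 and 9: x2 ≥ x3 and x3 ≥ 6, so x2 ≥ 6. From constraints 1 and 8: x2 ≤ x1 and x1 ≤ 3, so x2 ≤ 3. But 3 < 6, so no value of x2 works.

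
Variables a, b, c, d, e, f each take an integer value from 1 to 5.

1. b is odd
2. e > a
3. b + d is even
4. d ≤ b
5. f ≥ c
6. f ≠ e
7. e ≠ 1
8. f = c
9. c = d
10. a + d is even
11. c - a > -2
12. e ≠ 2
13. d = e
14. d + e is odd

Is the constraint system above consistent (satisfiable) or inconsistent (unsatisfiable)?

From constraints 8, 9, and 13, f = c = d = e, so f = e. But constraint 6 says f ≠ e. Contradiction.

Unsatisfiable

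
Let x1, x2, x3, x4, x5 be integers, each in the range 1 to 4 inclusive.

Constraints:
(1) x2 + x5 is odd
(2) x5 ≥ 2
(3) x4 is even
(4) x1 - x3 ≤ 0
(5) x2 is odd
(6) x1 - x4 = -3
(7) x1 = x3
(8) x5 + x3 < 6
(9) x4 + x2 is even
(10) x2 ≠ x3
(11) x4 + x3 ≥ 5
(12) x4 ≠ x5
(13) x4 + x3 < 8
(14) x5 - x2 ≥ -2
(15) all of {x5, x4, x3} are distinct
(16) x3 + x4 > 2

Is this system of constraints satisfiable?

Unsatisfiable

Constraint 3 makes x4 even and constraint 5 makes x2 odd, so x4 + x2 must be odd. Constraint 9 says x4 + x2 is even — contradiction.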